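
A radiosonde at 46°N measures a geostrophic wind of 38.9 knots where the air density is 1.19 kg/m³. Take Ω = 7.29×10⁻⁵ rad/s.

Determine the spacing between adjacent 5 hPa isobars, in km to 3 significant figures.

Coriolis parameter at 46°N:
f = 2Ω sin φ = 2 × 7.29×10⁻⁵ × sin 46° = 1.05×10⁻⁴ s⁻¹
Wind speed in SI: 38.9 knots = 20.0 m/s
Geostrophic balance rearranged: |∂P/∂n| = f ρ V_g
|∂P/∂n| = 1.05×10⁻⁴ × 1.19 × 20.0 = 2.50×10⁻³ Pa/m
Isobar spacing: Δn = ΔP/|∂P/∂n| = 500 Pa / 2.50×10⁻³ Pa/m = 200191 m ≈ 200 km

200 km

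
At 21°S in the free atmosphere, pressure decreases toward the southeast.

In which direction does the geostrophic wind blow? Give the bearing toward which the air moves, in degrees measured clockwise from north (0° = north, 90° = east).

The pressure-gradient force points toward the southeast (bearing 135°).
Geostrophic balance: in the Southern Hemisphere the Coriolis force deflects motion to the left, so the geostrophic wind blows 90° to the left of the pressure-gradient force (low pressure on the right).
Rotating 135° by 90° counterclockwise gives 045° — the wind blows toward the northeast.

045°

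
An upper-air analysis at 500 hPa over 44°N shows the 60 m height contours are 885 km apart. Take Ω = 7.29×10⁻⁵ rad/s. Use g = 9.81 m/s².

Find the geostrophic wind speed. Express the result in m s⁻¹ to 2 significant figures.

6.6 m s⁻¹

Coriolis parameter at 44°N:
f = 2Ω sin φ = 2 × 7.29×10⁻⁵ × sin 44° = 1.01×10⁻⁴ s⁻¹
Height gradient: |∂Z/∂n| = 60 m / 885000 m = 6.78×10⁻⁵
On a pressure surface, geostrophic balance gives V_g = (g/f)|∂Z/∂n|:
V_g = 9.81 × 6.78×10⁻⁵ / 1.01×10⁻⁴ = 6.57 m/s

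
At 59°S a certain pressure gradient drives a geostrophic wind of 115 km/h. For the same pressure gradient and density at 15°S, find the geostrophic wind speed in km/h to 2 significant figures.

380 km/h

With the same pressure gradient and density, V_g ∝ 1/f ∝ 1/sin φ.
V₂ = V₁ · sin φ₁ / sin φ₂ = 115 × sin 59° / sin 15°
V₂ = 115 × 0.8572/0.2588 = 380 km/h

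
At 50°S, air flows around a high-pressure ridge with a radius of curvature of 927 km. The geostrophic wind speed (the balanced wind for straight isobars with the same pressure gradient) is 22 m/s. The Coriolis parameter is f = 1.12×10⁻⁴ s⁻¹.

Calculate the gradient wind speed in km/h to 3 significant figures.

114 km/h

Around a high, pressure-gradient force acts outward with centrifugal, so Coriolis balances both:
fV = (1/ρ)|∂P/∂n| + V²/R  →  V² − fR·V + fR·V_g = 0
With fR = 1.12×10⁻⁴ × 927×10³ m = 104 m/s:
V = [fR − √((fR)² − 4 fR V_g)]/2 = [104 − √(104² − 4×104×22)]/2 = 31.6 m/s
Supergeostrophic (V > V_g = 22 m/s), as expected around a high.
Converting: 31.6 m/s × 3.6 = 114 km/h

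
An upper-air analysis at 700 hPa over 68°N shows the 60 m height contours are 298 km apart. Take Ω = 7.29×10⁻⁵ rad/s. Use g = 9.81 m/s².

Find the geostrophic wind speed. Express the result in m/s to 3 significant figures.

Coriolis parameter at 68°N:
f = 2Ω sin φ = 2 × 7.29×10⁻⁵ × sin 68° = 1.35×10⁻⁴ s⁻¹
Height gradient: |∂Z/∂n| = 60 m / 298000 m = 2.01×10⁻⁴
On a pressure surface, geostrophic balance gives V_g = (g/f)|∂Z/∂n|:
V_g = 9.81 × 2.01×10⁻⁴ / 1.35×10⁻⁴ = 14.6 m/s

14.6 m/s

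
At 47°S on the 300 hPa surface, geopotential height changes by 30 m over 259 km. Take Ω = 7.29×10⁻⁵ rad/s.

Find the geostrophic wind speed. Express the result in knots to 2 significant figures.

21 knots

Coriolis parameter at 47°S:
f = 2Ω sin φ = 2 × 7.29×10⁻⁵ × sin 47° = 1.07×10⁻⁴ s⁻¹
Height gradient: |∂Z/∂n| = 30 m / 259000 m = 1.16×10⁻⁴
On a pressure surface, geostrophic balance gives V_g = (g/f)|∂Z/∂n|:
V_g = 9.81 × 1.16×10⁻⁴ / 1.07×10⁻⁴ = 10.7 m/s
Converting: 10.7 m/s × 1.944 = 21 knots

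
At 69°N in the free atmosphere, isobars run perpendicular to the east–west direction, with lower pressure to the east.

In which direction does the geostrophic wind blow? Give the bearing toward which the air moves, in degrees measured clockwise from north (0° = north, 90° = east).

180°

The pressure-gradient force points toward the east (bearing 090°).
Geostrophic balance: in the Northern Hemisphere the Coriolis force deflects motion to the right, so the geostrophic wind blows 90° to the right of the pressure-gradient force (low pressure on the left).
Rotating 090° by 90° clockwise gives 180° — the wind blows toward the south.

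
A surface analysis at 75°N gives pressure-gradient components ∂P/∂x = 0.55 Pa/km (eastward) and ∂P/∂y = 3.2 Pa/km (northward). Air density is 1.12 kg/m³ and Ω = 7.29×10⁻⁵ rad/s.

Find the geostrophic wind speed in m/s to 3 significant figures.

20.6 m/s

Coriolis parameter at 75°N:
f = 2Ω sin φ = 2 × 7.29×10⁻⁵ × sin 75° = 1.41×10⁻⁴ s⁻¹
Component geostrophic relations (x east, y north):
u_g = −(1/(fρ)) ∂P/∂y,  v_g = (1/(fρ)) ∂P/∂x
u_g = −(3.2×10⁻³)/(1.41×10⁻⁴ × 1.12) = −20.3 m/s;  v_g = (0.55×10⁻³)/(1.41×10⁻⁴ × 1.12) = 3.49 m/s
|V_g| = √(u_g² + v_g²) = 20.6 m/s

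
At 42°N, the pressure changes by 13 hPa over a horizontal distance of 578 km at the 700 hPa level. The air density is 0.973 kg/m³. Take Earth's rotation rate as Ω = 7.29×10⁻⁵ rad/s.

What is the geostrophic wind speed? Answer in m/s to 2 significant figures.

24 m/s

Coriolis parameter at 42°N:
f = 2Ω sin φ = 2 × 7.29×10⁻⁵ × sin 42° = 9.76×10⁻⁵ s⁻¹
Pressure gradient: |∂P/∂n| = 1300 Pa / 578000 m = 2.25×10⁻³ Pa/m
Geostrophic balance (pressure-gradient force = Coriolis force):
V_g = (1/(fρ)) |∂P/∂n| = 2.25×10⁻³ / (9.76×10⁻⁵ × 0.973) = 23.7 m/s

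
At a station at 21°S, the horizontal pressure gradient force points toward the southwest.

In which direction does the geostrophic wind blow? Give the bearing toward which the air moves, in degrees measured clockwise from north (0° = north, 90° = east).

The pressure-gradient force points toward the southwest (bearing 225°).
Geostrophic balance: in the Southern Hemisphere the Coriolis force deflects motion to the left, so the geostrophic wind blows 90° to the left of the pressure-gradient force (low pressure on the right).
Rotating 225° by 90° counterclockwise gives 135° — the wind blows toward the southeast.

135°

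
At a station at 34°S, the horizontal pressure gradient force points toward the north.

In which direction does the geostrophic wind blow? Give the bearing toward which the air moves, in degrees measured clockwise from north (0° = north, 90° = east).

270°

The pressure-gradient force points toward the north (bearing 000°).
Geostrophic balance: in the Southern Hemisphere the Coriolis force deflects motion to the left, so the geostrophic wind blows 90° to the left of the pressure-gradient force (low pressure on the right).
Rotating 000° by 90° counterclockwise gives 270° — the wind blows toward the west.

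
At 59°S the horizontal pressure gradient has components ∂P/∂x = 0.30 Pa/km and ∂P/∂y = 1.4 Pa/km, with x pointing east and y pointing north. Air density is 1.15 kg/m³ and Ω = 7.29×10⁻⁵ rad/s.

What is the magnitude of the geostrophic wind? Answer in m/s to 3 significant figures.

Coriolis parameter at 59°S:
f = 2Ω sin φ = 2 × 7.29×10⁻⁵ × sin 59° = 1.25×10⁻⁴ s⁻¹
In the Southern Hemisphere f is negative: f = −1.25×10⁻⁴ s⁻¹.
Component geostrophic relations (x east, y north):
u_g = −(1/(fρ)) ∂P/∂y,  v_g = (1/(fρ)) ∂P/∂x
u_g = −(1.4×10⁻³)/(−1.25×10⁻⁴ × 1.15) = 9.74 m/s;  v_g = (0.30×10⁻³)/(−1.25×10⁻⁴ × 1.15) = −2.09 m/s
|V_g| = √(u_g² + v_g²) = 9.96 m/s

9.96 m/s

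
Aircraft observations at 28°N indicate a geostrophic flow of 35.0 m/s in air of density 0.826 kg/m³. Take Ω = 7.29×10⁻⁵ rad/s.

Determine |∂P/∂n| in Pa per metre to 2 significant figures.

2.0×10⁻³ Pa/m

Coriolis parameter at 28°N:
f = 2Ω sin φ = 2 × 7.29×10⁻⁵ × sin 28° = 6.84×10⁻⁵ s⁻¹
Geostrophic balance rearranged: |∂P/∂n| = f ρ V_g
|∂P/∂n| = 6.84×10⁻⁵ × 0.826 × 35.0 = 1.98×10⁻³ Pa/m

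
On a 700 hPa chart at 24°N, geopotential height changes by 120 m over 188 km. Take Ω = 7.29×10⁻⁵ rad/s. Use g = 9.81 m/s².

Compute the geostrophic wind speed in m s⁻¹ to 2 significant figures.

Coriolis parameter at 24°N:
f = 2Ω sin φ = 2 × 7.29×10⁻⁵ × sin 24° = 5.93×10⁻⁵ s⁻¹
Height gradient: |∂Z/∂n| = 120 m / 188000 m = 6.38×10⁻⁴
On a pressure surface, geostrophic balance gives V_g = (g/f)|∂Z/∂n|:
V_g = 9.81 × 6.38×10⁻⁴ / 5.93×10⁻⁵ = 106 m/s

110 m s⁻¹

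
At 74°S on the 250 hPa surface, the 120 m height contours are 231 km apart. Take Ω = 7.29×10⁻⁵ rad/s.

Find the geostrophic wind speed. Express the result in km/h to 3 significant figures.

Coriolis parameter at 74°S:
f = 2Ω sin φ = 2 × 7.29×10⁻⁵ × sin 74° = 1.40×10⁻⁴ s⁻¹
Height gradient: |∂Z/∂n| = 120 m / 231000 m = 5.19×10⁻⁴
On a pressure surface, geostrophic balance gives V_g = (g/f)|∂Z/∂n|:
V_g = 9.81 × 5.19×10⁻⁴ / 1.40×10⁻⁴ = 36.4 m/s
Converting: 36.4 m/s × 3.6 = 131 km/h

131 km/h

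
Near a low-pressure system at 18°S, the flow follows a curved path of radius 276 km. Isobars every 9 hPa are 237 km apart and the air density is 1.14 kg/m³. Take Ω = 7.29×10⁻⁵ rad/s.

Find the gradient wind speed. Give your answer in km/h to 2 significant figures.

89 km/h

Coriolis parameter at 18°S:
f = 2Ω sin φ = 2 × 7.29×10⁻⁵ × sin 18° = 4.51×10⁻⁵ s⁻¹
Pressure gradient: |∂P/∂n| = 900 Pa / 237000 m = 3.80×10⁻³ Pa/m
Geostrophic speed: V_g = |∂P/∂n|/(fρ) = 3.80×10⁻³/(4.51×10⁻⁵ × 1.14) = 73.9 m/s
Around a low, centrifugal force acts outward with Coriolis, so pressure-gradient force balances both:
(1/ρ)|∂P/∂n| = fV + V²/R  →  V² + fR·V − fR·V_g = 0
With fR = 4.51×10⁻⁵ × 276×10³ m = 12.4 m/s:
V = [−fR + √((fR)² + 4 fR V_g)]/2 = [−12.4 + √(12.4² + 4×12.4×73.9)]/2 = 24.7 m/s
Subgeostrophic (V < V_g = 73.9 m/s), as expected around a low.
Converting: 24.7 m/s × 3.6 = 89 km/h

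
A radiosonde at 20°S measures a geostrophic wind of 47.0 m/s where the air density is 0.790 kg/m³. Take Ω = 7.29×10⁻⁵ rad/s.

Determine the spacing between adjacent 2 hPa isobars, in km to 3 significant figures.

Coriolis parameter at 20°S:
f = 2Ω sin φ = 2 × 7.29×10⁻⁵ × sin 20° = 4.99×10⁻⁵ s⁻¹
Geostrophic balance rearranged: |∂P/∂n| = f ρ V_g
|∂P/∂n| = 4.99×10⁻⁵ × 0.790 × 47.0 = 1.85×10⁻³ Pa/m
Isobar spacing: Δn = ΔP/|∂P/∂n| = 200 Pa / 1.85×10⁻³ Pa/m = 108018 m ≈ 108 km

108 km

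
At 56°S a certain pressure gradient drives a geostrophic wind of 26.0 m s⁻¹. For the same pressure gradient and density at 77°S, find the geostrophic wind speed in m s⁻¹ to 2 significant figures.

With the same pressure gradient and density, V_g ∝ 1/f ∝ 1/sin φ.
V₂ = V₁ · sin φ₁ / sin φ₂ = 26.0 × sin 56° / sin 77°
V₂ = 26.0 × 0.8290/0.9744 = 22 m s⁻¹

22 m s⁻¹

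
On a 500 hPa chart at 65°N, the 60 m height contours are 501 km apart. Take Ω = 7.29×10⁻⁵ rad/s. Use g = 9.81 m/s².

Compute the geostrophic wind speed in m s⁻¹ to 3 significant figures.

Coriolis parameter at 65°N:
f = 2Ω sin φ = 2 × 7.29×10⁻⁵ × sin 65° = 1.32×10⁻⁴ s⁻¹
Height gradient: |∂Z/∂n| = 60 m / 501000 m = 1.20×10⁻⁴
On a pressure surface, geostrophic balance gives V_g = (g/f)|∂Z/∂n|:
V_g = 9.81 × 1.20×10⁻⁴ / 1.32×10⁻⁴ = 8.89 m/s

8.89 m s⁻¹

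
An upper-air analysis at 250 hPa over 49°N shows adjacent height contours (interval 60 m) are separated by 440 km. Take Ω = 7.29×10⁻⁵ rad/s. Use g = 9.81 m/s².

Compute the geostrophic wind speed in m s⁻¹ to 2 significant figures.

Coriolis parameter at 49°N:
f = 2Ω sin φ = 2 × 7.29×10⁻⁵ × sin 49° = 1.10×10⁻⁴ s⁻¹
Height gradient: |∂Z/∂n| = 60 m / 440000 m = 1.36×10⁻⁴
On a pressure surface, geostrophic balance gives V_g = (g/f)|∂Z/∂n|:
V_g = 9.81 × 1.36×10⁻⁴ / 1.10×10⁻⁴ = 12.2 m/s

12 m s⁻¹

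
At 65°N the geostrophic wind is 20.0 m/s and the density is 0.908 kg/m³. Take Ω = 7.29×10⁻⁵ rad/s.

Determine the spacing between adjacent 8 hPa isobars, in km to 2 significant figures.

Coriolis parameter at 65°N:
f = 2Ω sin φ = 2 × 7.29×10⁻⁵ × sin 65° = 1.32×10⁻⁴ s⁻¹
Geostrophic balance rearranged: |∂P/∂n| = f ρ V_g
|∂P/∂n| = 1.32×10⁻⁴ × 0.908 × 20.0 = 2.40×10⁻³ Pa/m
Isobar spacing: Δn = ΔP/|∂P/∂n| = 800 Pa / 2.40×10⁻³ Pa/m = 333381 m ≈ 330 km

330 km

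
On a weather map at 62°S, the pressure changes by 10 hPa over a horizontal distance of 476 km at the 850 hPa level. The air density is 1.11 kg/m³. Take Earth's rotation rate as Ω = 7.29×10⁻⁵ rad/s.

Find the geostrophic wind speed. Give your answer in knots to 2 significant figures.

29 knots

Coriolis parameter at 62°S:
f = 2Ω sin φ = 2 × 7.29×10⁻⁵ × sin 62° = 1.29×10⁻⁴ s⁻¹
Pressure gradient: |∂P/∂n| = 1000 Pa / 476000 m = 2.10×10⁻³ Pa/m
Geostrophic balance (pressure-gradient force = Coriolis force):
V_g = (1/(fρ)) |∂P/∂n| = 2.10×10⁻³ / (1.29×10⁻⁴ × 1.11) = 14.7 m/s
Converting: 14.7 m/s × 1.944 = 29 knots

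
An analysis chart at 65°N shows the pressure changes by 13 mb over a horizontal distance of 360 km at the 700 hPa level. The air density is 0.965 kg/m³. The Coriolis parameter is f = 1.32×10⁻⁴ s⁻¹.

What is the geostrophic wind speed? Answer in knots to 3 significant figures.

55.1 knots

Pressure gradient: |∂P/∂n| = 1300 Pa / 360000 m = 3.61×10⁻³ Pa/m
Geostrophic balance (pressure-gradient force = Coriolis force):
V_g = (1/(fρ)) |∂P/∂n| = 3.61×10⁻³ / (1.32×10⁻⁴ × 0.965) = 28.3 m/s
Converting: 28.3 m/s × 1.944 = 55.1 knots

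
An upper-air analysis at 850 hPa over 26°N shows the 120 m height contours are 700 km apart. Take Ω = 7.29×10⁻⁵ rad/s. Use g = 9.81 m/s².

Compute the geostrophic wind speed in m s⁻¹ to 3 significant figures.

Coriolis parameter at 26°N:
f = 2Ω sin φ = 2 × 7.29×10⁻⁵ × sin 26° = 6.39×10⁻⁵ s⁻¹
Height gradient: |∂Z/∂n| = 120 m / 700000 m = 1.71×10⁻⁴
On a pressure surface, geostrophic balance gives V_g = (g/f)|∂Z/∂n|:
V_g = 9.81 × 1.71×10⁻⁴ / 6.39×10⁻⁵ = 26.3 m/s

26.3 m s⁻¹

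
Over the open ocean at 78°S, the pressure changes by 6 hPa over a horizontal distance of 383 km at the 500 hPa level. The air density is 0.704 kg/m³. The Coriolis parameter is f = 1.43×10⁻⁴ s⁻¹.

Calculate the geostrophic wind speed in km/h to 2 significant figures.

Pressure gradient: |∂P/∂n| = 600 Pa / 383000 m = 1.57×10⁻³ Pa/m
Geostrophic balance (pressure-gradient force = Coriolis force):
V_g = (1/(fρ)) |∂P/∂n| = 1.57×10⁻³ / (1.43×10⁻⁴ × 0.704) = 15.6 m/s
Converting: 15.6 m/s × 3.6 = 56 km/h

56 km/h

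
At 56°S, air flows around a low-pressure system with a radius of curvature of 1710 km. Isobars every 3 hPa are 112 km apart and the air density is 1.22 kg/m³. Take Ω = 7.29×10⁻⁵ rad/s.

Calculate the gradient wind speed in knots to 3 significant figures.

32.7 knots

Coriolis parameter at 56°S:
f = 2Ω sin φ = 2 × 7.29×10⁻⁵ × sin 56° = 1.21×10⁻⁴ s⁻¹
Pressure gradient: |∂P/∂n| = 300 Pa / 112000 m = 2.68×10⁻³ Pa/m
Geostrophic speed: V_g = |∂P/∂n|/(fρ) = 2.68×10⁻³/(1.21×10⁻⁴ × 1.22) = 18.2 m/s
Around a low, centrifugal force acts outward with Coriolis, so pressure-gradient force balances both:
(1/ρ)|∂P/∂n| = fV + V²/R  →  V² + fR·V − fR·V_g = 0
With fR = 1.21×10⁻⁴ × 1710×10³ m = 207 m/s:
V = [−fR + √((fR)² + 4 fR V_g)]/2 = [−207 + √(207² + 4×207×18.2)]/2 = 16.8 m/s
Subgeostrophic (V < V_g = 18.2 m/s), as expected around a low.
Converting: 16.8 m/s × 1.944 = 32.7 knots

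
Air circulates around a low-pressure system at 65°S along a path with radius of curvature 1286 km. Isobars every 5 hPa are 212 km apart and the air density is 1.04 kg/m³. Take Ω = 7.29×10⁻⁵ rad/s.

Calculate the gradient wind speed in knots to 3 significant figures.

30.5 knots

Coriolis parameter at 65°S:
f = 2Ω sin φ = 2 × 7.29×10⁻⁵ × sin 65° = 1.32×10⁻⁴ s⁻¹
Pressure gradient: |∂P/∂n| = 500 Pa / 212000 m = 2.36×10⁻³ Pa/m
Geostrophic speed: V_g = |∂P/∂n|/(fρ) = 2.36×10⁻³/(1.32×10⁻⁴ × 1.04) = 17.2 m/s
Around a low, centrifugal force acts outward with Coriolis, so pressure-gradient force balances both:
(1/ρ)|∂P/∂n| = fV + V²/R  →  V² + fR·V − fR·V_g = 0
With fR = 1.32×10⁻⁴ × 1286×10³ m = 170 m/s:
V = [−fR + √((fR)² + 4 fR V_g)]/2 = [−170 + √(170² + 4×170×17.2)]/2 = 15.7 m/s
Subgeostrophic (V < V_g = 17.2 m/s), as expected around a low.
Converting: 15.7 m/s × 1.944 = 30.5 knots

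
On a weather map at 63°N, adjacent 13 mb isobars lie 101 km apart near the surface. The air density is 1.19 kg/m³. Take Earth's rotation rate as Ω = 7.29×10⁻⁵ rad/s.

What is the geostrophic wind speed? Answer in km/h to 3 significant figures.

Coriolis parameter at 63°N:
f = 2Ω sin φ = 2 × 7.29×10⁻⁵ × sin 63° = 1.30×10⁻⁴ s⁻¹
Pressure gradient: |∂P/∂n| = 1300 Pa / 101000 m = 1.29×10⁻² Pa/m
Geostrophic balance (pressure-gradient force = Coriolis force):
V_g = (1/(fρ)) |∂P/∂n| = 1.29×10⁻² / (1.30×10⁻⁴ × 1.19) = 83.3 m/s
Converting: 83.3 m/s × 3.6 = 300 km/h

300 km/h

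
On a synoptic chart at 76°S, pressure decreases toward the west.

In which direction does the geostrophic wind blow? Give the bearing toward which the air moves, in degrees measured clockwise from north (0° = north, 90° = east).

The pressure-gradient force points toward the west (bearing 270°).
Geostrophic balance: in the Southern Hemisphere the Coriolis force deflects motion to the left, so the geostrophic wind blows 90° to the left of the pressure-gradient force (low pressure on the right).
Rotating 270° by 90° counterclockwise gives 180° — the wind blows toward the south.

180°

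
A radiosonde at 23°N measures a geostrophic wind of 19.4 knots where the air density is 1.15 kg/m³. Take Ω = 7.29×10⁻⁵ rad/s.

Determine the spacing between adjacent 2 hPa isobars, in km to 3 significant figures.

Coriolis parameter at 23°N:
f = 2Ω sin φ = 2 × 7.29×10⁻⁵ × sin 23° = 5.70×10⁻⁵ s⁻¹
Wind speed in SI: 19.4 knots = 9.98 m/s
Geostrophic balance rearranged: |∂P/∂n| = f ρ V_g
|∂P/∂n| = 5.70×10⁻⁵ × 1.15 × 9.98 = 6.54×10⁻⁴ Pa/m
Isobar spacing: Δn = ΔP/|∂P/∂n| = 200 Pa / 6.54×10⁻⁴ Pa/m = 305884 m ≈ 306 km

306 km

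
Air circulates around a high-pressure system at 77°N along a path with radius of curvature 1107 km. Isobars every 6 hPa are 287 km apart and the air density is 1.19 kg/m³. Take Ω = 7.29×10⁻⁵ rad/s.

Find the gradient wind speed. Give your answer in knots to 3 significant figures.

26.3 knots

Coriolis parameter at 77°N:
f = 2Ω sin φ = 2 × 7.29×10⁻⁵ × sin 77° = 1.42×10⁻⁴ s⁻¹
Pressure gradient: |∂P/∂n| = 600 Pa / 287000 m = 2.09×10⁻³ Pa/m
Geostrophic speed: V_g = |∂P/∂n|/(fρ) = 2.09×10⁻³/(1.42×10⁻⁴ × 1.19) = 12.4 m/s
Around a high, pressure-gradient force acts outward with centrifugal, so Coriolis balances both:
fV = (1/ρ)|∂P/∂n| + V²/R  →  V² − fR·V + fR·V_g = 0
With fR = 1.42×10⁻⁴ × 1107×10³ m = 157 m/s:
V = [fR − √((fR)² − 4 fR V_g)]/2 = [157 − √(157² − 4×157×12.4)]/2 = 13.5 m/s
Supergeostrophic (V > V_g = 12.4 m/s), as expected around a high.
Converting: 13.5 m/s × 1.944 = 26.3 knots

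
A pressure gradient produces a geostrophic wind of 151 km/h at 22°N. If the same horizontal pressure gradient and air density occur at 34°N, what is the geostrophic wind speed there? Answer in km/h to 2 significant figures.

With the same pressure gradient and density, V_g ∝ 1/f ∝ 1/sin φ.
V₂ = V₁ · sin φ₁ / sin φ₂ = 151 × sin 22° / sin 34°
V₂ = 151 × 0.3746/0.5592 = 100 km/h

100 km/h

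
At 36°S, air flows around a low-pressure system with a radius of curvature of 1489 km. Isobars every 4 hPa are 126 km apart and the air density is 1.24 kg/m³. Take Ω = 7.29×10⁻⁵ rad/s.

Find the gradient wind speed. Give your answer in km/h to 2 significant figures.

90 km/h

Coriolis parameter at 36°S:
f = 2Ω sin φ = 2 × 7.29×10⁻⁵ × sin 36° = 8.57×10⁻⁵ s⁻¹
Pressure gradient: |∂P/∂n| = 400 Pa / 126000 m = 3.17×10⁻³ Pa/m
Geostrophic speed: V_g = |∂P/∂n|/(fρ) = 3.17×10⁻³/(8.57×10⁻⁵ × 1.24) = 29.9 m/s
Around a low, centrifugal force acts outward with Coriolis, so pressure-gradient force balances both:
(1/ρ)|∂P/∂n| = fV + V²/R  →  V² + fR·V − fR·V_g = 0
With fR = 8.57×10⁻⁵ × 1489×10³ m = 128 m/s:
V = [−fR + √((fR)² + 4 fR V_g)]/2 = [−128 + √(128² + 4×128×29.9)]/2 = 25 m/s
Subgeostrophic (V < V_g = 29.9 m/s), as expected around a low.
Converting: 25 m/s × 3.6 = 90 km/h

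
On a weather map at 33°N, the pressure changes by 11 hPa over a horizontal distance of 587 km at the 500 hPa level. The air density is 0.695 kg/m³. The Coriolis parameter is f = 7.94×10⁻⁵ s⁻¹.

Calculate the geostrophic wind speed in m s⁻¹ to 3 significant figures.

Pressure gradient: |∂P/∂n| = 1100 Pa / 587000 m = 1.87×10⁻³ Pa/m
Geostrophic balance (pressure-gradient force = Coriolis force):
V_g = (1/(fρ)) |∂P/∂n| = 1.87×10⁻³ / (7.94×10⁻⁵ × 0.695) = 34.0 m/s

34.0 m s⁻¹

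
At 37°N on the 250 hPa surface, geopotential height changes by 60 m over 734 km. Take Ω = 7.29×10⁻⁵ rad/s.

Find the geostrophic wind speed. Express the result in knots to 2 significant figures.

18 knots

Coriolis parameter at 37°N:
f = 2Ω sin φ = 2 × 7.29×10⁻⁵ × sin 37° = 8.77×10⁻⁵ s⁻¹
Height gradient: |∂Z/∂n| = 60 m / 734000 m = 8.17×10⁻⁵
On a pressure surface, geostrophic balance gives V_g = (g/f)|∂Z/∂n|:
V_g = 9.81 × 8.17×10⁻⁵ / 8.77×10⁻⁵ = 9.14 m/s
Converting: 9.14 m/s × 1.944 = 18 knots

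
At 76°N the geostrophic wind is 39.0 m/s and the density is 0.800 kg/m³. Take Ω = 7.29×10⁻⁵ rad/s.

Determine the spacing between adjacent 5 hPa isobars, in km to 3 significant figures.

113 km

Coriolis parameter at 76°N:
f = 2Ω sin φ = 2 × 7.29×10⁻⁵ × sin 76° = 1.41×10⁻⁴ s⁻¹
Geostrophic balance rearranged: |∂P/∂n| = f ρ V_g
|∂P/∂n| = 1.41×10⁻⁴ × 0.800 × 39.0 = 4.41×10⁻³ Pa/m
Isobar spacing: Δn = ΔP/|∂P/∂n| = 500 Pa / 4.41×10⁻³ Pa/m = 113280 m ≈ 113 km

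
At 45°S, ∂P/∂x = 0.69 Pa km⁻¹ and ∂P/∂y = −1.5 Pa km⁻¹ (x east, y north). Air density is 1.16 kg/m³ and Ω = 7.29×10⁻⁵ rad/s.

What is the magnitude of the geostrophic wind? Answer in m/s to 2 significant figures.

14 m/s

Coriolis parameter at 45°S:
f = 2Ω sin φ = 2 × 7.29×10⁻⁵ × sin 45° = 1.03×10⁻⁴ s⁻¹
In the Southern Hemisphere f is negative: f = −1.03×10⁻⁴ s⁻¹.
Component geostrophic relations (x east, y north):
u_g = −(1/(fρ)) ∂P/∂y,  v_g = (1/(fρ)) ∂P/∂x
u_g = −(−1.5×10⁻³)/(−1.03×10⁻⁴ × 1.16) = −12.5 m/s;  v_g = (0.69×10⁻³)/(−1.03×10⁻⁴ × 1.16) = −5.77 m/s
|V_g| = √(u_g² + v_g²) = 13.8 m/s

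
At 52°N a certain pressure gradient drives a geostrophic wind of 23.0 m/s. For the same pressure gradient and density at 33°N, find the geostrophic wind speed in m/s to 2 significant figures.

With the same pressure gradient and density, V_g ∝ 1/f ∝ 1/sin φ.
V₂ = V₁ · sin φ₁ / sin φ₂ = 23.0 × sin 52° / sin 33°
V₂ = 23.0 × 0.7880/0.5446 = 33 m/s

33 m/s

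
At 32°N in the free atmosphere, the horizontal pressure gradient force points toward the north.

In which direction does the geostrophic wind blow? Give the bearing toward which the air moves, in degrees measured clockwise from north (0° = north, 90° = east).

090°

The pressure-gradient force points toward the north (bearing 000°).
Geostrophic balance: in the Northern Hemisphere the Coriolis force deflects motion to the right, so the geostrophic wind blows 90° to the right of the pressure-gradient force (low pressure on the left).
Rotating 000° by 90° clockwise gives 090° — the wind blows toward the east.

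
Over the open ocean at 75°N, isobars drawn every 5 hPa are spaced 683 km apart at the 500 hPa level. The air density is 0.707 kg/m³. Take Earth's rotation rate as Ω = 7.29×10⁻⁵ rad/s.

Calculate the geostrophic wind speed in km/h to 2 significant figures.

26 km/h

Coriolis parameter at 75°N:
f = 2Ω sin φ = 2 × 7.29×10⁻⁵ × sin 75° = 1.41×10⁻⁴ s⁻¹
Pressure gradient: |∂P/∂n| = 500 Pa / 683000 m = 7.32×10⁻⁴ Pa/m
Geostrophic balance (pressure-gradient force = Coriolis force):
V_g = (1/(fρ)) |∂P/∂n| = 7.32×10⁻⁴ / (1.41×10⁻⁴ × 0.707) = 7.35 m/s
Converting: 7.35 m/s × 3.6 = 26 km/h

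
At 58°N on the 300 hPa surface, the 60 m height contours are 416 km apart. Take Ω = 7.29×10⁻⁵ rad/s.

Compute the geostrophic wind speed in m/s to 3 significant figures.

Coriolis parameter at 58°N:
f = 2Ω sin φ = 2 × 7.29×10⁻⁵ × sin 58° = 1.24×10⁻⁴ s⁻¹
Height gradient: |∂Z/∂n| = 60 m / 416000 m = 1.44×10⁻⁴
On a pressure surface, geostrophic balance gives V_g = (g/f)|∂Z/∂n|:
V_g = 9.81 × 1.44×10⁻⁴ / 1.24×10⁻⁴ = 11.4 m/s

11.4 m/s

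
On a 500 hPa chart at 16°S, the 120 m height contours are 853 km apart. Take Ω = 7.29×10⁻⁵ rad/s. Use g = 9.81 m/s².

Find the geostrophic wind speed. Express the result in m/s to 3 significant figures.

34.3 m/s

Coriolis parameter at 16°S:
f = 2Ω sin φ = 2 × 7.29×10⁻⁵ × sin 16° = 4.02×10⁻⁵ s⁻¹
Height gradient: |∂Z/∂n| = 120 m / 853000 m = 1.41×10⁻⁴
On a pressure surface, geostrophic balance gives V_g = (g/f)|∂Z/∂n|:
V_g = 9.81 × 1.41×10⁻⁴ / 4.02×10⁻⁵ = 34.3 m/s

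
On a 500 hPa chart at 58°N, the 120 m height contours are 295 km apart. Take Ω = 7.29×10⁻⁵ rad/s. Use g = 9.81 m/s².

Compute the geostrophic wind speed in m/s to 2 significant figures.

Coriolis parameter at 58°N:
f = 2Ω sin φ = 2 × 7.29×10⁻⁵ × sin 58° = 1.24×10⁻⁴ s⁻¹
Height gradient: |∂Z/∂n| = 120 m / 295000 m = 4.07×10⁻⁴
On a pressure surface, geostrophic balance gives V_g = (g/f)|∂Z/∂n|:
V_g = 9.81 × 4.07×10⁻⁴ / 1.24×10⁻⁴ = 32.3 m/s

32 m/s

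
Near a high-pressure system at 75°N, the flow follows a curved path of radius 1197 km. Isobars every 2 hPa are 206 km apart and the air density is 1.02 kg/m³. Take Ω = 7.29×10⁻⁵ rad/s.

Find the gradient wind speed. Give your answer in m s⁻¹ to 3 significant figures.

Coriolis parameter at 75°N:
f = 2Ω sin φ = 2 × 7.29×10⁻⁵ × sin 75° = 1.41×10⁻⁴ s⁻¹
Pressure gradient: |∂P/∂n| = 200 Pa / 206000 m = 9.71×10⁻⁴ Pa/m
Geostrophic speed: V_g = |∂P/∂n|/(fρ) = 9.71×10⁻⁴/(1.41×10⁻⁴ × 1.02) = 6.76 m/s
Around a high, pressure-gradient force acts outward with centrifugal, so Coriolis balances both:
fV = (1/ρ)|∂P/∂n| + V²/R  →  V² − fR·V + fR·V_g = 0
With fR = 1.41×10⁻⁴ × 1197×10³ m = 169 m/s:
V = [fR − √((fR)² − 4 fR V_g)]/2 = [169 − √(169² − 4×169×6.76)]/2 = 7.05 m/s
Supergeostrophic (V > V_g = 6.76 m/s), as expected around a high.

7.05 m s⁻¹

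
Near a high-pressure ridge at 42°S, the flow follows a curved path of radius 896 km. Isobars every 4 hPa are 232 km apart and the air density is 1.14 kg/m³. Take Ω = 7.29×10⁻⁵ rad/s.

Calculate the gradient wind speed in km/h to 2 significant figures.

73 km/h

Coriolis parameter at 42°S:
f = 2Ω sin φ = 2 × 7.29×10⁻⁵ × sin 42° = 9.76×10⁻⁵ s⁻¹
Pressure gradient: |∂P/∂n| = 400 Pa / 232000 m = 1.72×10⁻³ Pa/m
Geostrophic speed: V_g = |∂P/∂n|/(fρ) = 1.72×10⁻³/(9.76×10⁻⁵ × 1.14) = 15.5 m/s
Around a high, pressure-gradient force acts outward with centrifugal, so Coriolis balances both:
fV = (1/ρ)|∂P/∂n| + V²/R  →  V² − fR·V + fR·V_g = 0
With fR = 9.76×10⁻⁵ × 896×10³ m = 87.4 m/s:
V = [fR − √((fR)² − 4 fR V_g)]/2 = [87.4 − √(87.4² − 4×87.4×15.5)]/2 = 20.1 m/s
Supergeostrophic (V > V_g = 15.5 m/s), as expected around a high.
Converting: 20.1 m/s × 3.6 = 73 km/h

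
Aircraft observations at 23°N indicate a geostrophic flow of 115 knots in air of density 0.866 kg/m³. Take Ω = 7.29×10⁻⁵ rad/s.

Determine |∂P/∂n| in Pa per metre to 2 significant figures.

2.9×10⁻³ Pa/m

Coriolis parameter at 23°N:
f = 2Ω sin φ = 2 × 7.29×10⁻⁵ × sin 23° = 5.70×10⁻⁵ s⁻¹
Wind speed in SI: 115 knots = 59.2 m/s
Geostrophic balance rearranged: |∂P/∂n| = f ρ V_g
|∂P/∂n| = 5.70×10⁻⁵ × 0.866 × 59.2 = 2.92×10⁻³ Pa/m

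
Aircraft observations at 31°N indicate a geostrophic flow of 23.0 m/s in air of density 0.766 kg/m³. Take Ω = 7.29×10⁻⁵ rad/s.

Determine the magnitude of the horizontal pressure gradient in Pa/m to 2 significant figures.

Coriolis parameter at 31°N:
f = 2Ω sin φ = 2 × 7.29×10⁻⁵ × sin 31° = 7.51×10⁻⁵ s⁻¹
Geostrophic balance rearranged: |∂P/∂n| = f ρ V_g
|∂P/∂n| = 7.51×10⁻⁵ × 0.766 × 23.0 = 1.32×10⁻³ Pa/m

1.3×10⁻³ Pa/m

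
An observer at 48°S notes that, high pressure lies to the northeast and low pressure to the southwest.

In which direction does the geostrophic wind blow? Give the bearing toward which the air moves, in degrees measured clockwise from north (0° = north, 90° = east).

135°

The pressure-gradient force points toward the southwest (bearing 225°).
Geostrophic balance: in the Southern Hemisphere the Coriolis force deflects motion to the left, so the geostrophic wind blows 90° to the left of the pressure-gradient force (low pressure on the right).
Rotating 225° by 90° counterclockwise gives 135° — the wind blows toward the southeast.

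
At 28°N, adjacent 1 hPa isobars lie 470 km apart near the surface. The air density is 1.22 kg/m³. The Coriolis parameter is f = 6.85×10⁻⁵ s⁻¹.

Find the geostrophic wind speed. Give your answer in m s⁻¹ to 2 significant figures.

Pressure gradient: |∂P/∂n| = 100 Pa / 470000 m = 2.13×10⁻⁴ Pa/m
Geostrophic balance (pressure-gradient force = Coriolis force):
V_g = (1/(fρ)) |∂P/∂n| = 2.13×10⁻⁴ / (6.85×10⁻⁵ × 1.22) = 2.55 m/s

2.5 m s⁻¹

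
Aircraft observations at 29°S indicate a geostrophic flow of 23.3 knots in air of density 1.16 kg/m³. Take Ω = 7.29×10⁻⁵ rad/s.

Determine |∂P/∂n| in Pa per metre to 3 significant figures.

9.83×10⁻⁴ Pa/m

Coriolis parameter at 29°S:
f = 2Ω sin φ = 2 × 7.29×10⁻⁵ × sin 29° = 7.07×10⁻⁵ s⁻¹
Wind speed in SI: 23.3 knots = 12.0 m/s
Geostrophic balance rearranged: |∂P/∂n| = f ρ V_g
|∂P/∂n| = 7.07×10⁻⁵ × 1.16 × 12.0 = 9.83×10⁻⁴ Pa/m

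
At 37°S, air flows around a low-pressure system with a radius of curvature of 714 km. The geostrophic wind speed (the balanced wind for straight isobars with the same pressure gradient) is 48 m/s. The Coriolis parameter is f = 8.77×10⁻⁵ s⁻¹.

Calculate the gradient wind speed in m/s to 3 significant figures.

31.8 m/s

Around a low, centrifugal force acts outward with Coriolis, so pressure-gradient force balances both:
(1/ρ)|∂P/∂n| = fV + V²/R  →  V² + fR·V − fR·V_g = 0
With fR = 8.77×10⁻⁵ × 714×10³ m = 62.6 m/s:
V = [−fR + √((fR)² + 4 fR V_g)]/2 = [−62.6 + √(62.6² + 4×62.6×48)]/2 = 31.8 m/s
Subgeostrophic (V < V_g = 48 m/s), as expected around a low.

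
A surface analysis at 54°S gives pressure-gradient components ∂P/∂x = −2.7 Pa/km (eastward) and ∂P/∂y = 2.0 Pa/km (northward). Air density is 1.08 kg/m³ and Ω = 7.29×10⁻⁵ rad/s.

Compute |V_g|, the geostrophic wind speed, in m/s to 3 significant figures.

26.4 m/s

Coriolis parameter at 54°S:
f = 2Ω sin φ = 2 × 7.29×10⁻⁵ × sin 54° = 1.18×10⁻⁴ s⁻¹
In the Southern Hemisphere f is negative: f = −1.18×10⁻⁴ s⁻¹.
Component geostrophic relations (x east, y north):
u_g = −(1/(fρ)) ∂P/∂y,  v_g = (1/(fρ)) ∂P/∂x
u_g = −(2.0×10⁻³)/(−1.18×10⁻⁴ × 1.08) = 15.7 m/s;  v_g = (−2.7×10⁻³)/(−1.18×10⁻⁴ × 1.08) = 21.2 m/s
|V_g| = √(u_g² + v_g²) = 26.4 m/s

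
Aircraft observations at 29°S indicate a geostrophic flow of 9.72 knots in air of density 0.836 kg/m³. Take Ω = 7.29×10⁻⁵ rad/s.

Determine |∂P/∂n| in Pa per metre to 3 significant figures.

2.95×10⁻⁴ Pa/m

Coriolis parameter at 29°S:
f = 2Ω sin φ = 2 × 7.29×10⁻⁵ × sin 29° = 7.07×10⁻⁵ s⁻¹
Wind speed in SI: 9.72 knots = 5.00 m/s
Geostrophic balance rearranged: |∂P/∂n| = f ρ V_g
|∂P/∂n| = 7.07×10⁻⁵ × 0.836 × 5.00 = 2.95×10⁻⁴ Pa/m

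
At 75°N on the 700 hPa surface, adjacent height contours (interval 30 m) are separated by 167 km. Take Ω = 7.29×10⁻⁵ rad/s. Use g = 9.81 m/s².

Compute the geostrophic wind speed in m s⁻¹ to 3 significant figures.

12.5 m s⁻¹

Coriolis parameter at 75°N:
f = 2Ω sin φ = 2 × 7.29×10⁻⁵ × sin 75° = 1.41×10⁻⁴ s⁻¹
Height gradient: |∂Z/∂n| = 30 m / 167000 m = 1.80×10⁻⁴
On a pressure surface, geostrophic balance gives V_g = (g/f)|∂Z/∂n|:
V_g = 9.81 × 1.80×10⁻⁴ / 1.41×10⁻⁴ = 12.5 m/s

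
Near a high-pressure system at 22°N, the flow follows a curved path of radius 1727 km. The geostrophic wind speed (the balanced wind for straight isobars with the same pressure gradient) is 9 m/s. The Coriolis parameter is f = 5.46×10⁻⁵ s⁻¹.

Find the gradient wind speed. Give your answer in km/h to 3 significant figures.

Around a high, pressure-gradient force acts outward with centrifugal, so Coriolis balances both:
fV = (1/ρ)|∂P/∂n| + V²/R  →  V² − fR·V + fR·V_g = 0
With fR = 5.46×10⁻⁵ × 1727×10³ m = 94.3 m/s:
V = [fR − √((fR)² − 4 fR V_g)]/2 = [94.3 − √(94.3² − 4×94.3×9)]/2 = 10.1 m/s
Supergeostrophic (V > V_g = 9 m/s), as expected around a high.
Converting: 10.1 m/s × 3.6 = 36.3 km/h

36.3 km/h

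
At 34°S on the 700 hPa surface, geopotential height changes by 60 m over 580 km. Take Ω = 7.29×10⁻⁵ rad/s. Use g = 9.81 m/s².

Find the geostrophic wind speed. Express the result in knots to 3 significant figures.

24.2 knots

Coriolis parameter at 34°S:
f = 2Ω sin φ = 2 × 7.29×10⁻⁵ × sin 34° = 8.15×10⁻⁵ s⁻¹
Height gradient: |∂Z/∂n| = 60 m / 580000 m = 1.03×10⁻⁴
On a pressure surface, geostrophic balance gives V_g = (g/f)|∂Z/∂n|:
V_g = 9.81 × 1.03×10⁻⁴ / 8.15×10⁻⁵ = 12.4 m/s
Converting: 12.4 m/s × 1.944 = 24.2 knots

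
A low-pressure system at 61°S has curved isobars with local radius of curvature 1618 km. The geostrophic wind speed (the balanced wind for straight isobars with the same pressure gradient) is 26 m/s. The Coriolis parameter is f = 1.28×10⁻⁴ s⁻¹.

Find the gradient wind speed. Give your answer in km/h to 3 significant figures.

Around a low, centrifugal force acts outward with Coriolis, so pressure-gradient force balances both:
(1/ρ)|∂P/∂n| = fV + V²/R  →  V² + fR·V − fR·V_g = 0
With fR = 1.28×10⁻⁴ × 1618×10³ m = 207 m/s:
V = [−fR + √((fR)² + 4 fR V_g)]/2 = [−207 + √(207² + 4×207×26)]/2 = 23.4 m/s
Subgeostrophic (V < V_g = 26 m/s), as expected around a low.
Converting: 23.4 m/s × 3.6 = 84.1 km/h

84.1 km/h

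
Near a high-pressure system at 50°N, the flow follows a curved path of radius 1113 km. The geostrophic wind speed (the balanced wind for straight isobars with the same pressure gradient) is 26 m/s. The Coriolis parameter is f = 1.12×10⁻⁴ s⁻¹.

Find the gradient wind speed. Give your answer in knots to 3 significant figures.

Around a high, pressure-gradient force acts outward with centrifugal, so Coriolis balances both:
fV = (1/ρ)|∂P/∂n| + V²/R  →  V² − fR·V + fR·V_g = 0
With fR = 1.12×10⁻⁴ × 1113×10³ m = 125 m/s:
V = [fR − √((fR)² − 4 fR V_g)]/2 = [125 − √(125² − 4×125×26)]/2 = 37 m/s
Supergeostrophic (V > V_g = 26 m/s), as expected around a high.
Converting: 37 m/s × 1.944 = 71.8 knots

71.8 knots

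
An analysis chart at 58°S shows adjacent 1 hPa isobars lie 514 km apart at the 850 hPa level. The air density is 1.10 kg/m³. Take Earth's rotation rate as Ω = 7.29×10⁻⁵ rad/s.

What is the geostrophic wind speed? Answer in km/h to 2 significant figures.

5.1 km/h

Coriolis parameter at 58°S:
f = 2Ω sin φ = 2 × 7.29×10⁻⁵ × sin 58° = 1.24×10⁻⁴ s⁻¹
Pressure gradient: |∂P/∂n| = 100 Pa / 514000 m = 1.95×10⁻⁴ Pa/m
Geostrophic balance (pressure-gradient force = Coriolis force):
V_g = (1/(fρ)) |∂P/∂n| = 1.95×10⁻⁴ / (1.24×10⁻⁴ × 1.10) = 1.43 m/s
Converting: 1.43 m/s × 3.6 = 5.1 km/h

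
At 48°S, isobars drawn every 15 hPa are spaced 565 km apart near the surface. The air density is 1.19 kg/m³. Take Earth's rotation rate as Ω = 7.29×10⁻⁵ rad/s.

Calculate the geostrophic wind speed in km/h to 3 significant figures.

74.1 km/h

Coriolis parameter at 48°S:
f = 2Ω sin φ = 2 × 7.29×10⁻⁵ × sin 48° = 1.08×10⁻⁴ s⁻¹
Pressure gradient: |∂P/∂n| = 1500 Pa / 565000 m = 2.65×10⁻³ Pa/m
Geostrophic balance (pressure-gradient force = Coriolis force):
V_g = (1/(fρ)) |∂P/∂n| = 2.65×10⁻³ / (1.08×10⁻⁴ × 1.19) = 20.6 m/s
Converting: 20.6 m/s × 3.6 = 74.1 km/h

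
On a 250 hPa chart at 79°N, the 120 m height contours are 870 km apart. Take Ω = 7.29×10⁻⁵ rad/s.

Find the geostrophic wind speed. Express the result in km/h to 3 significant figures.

Coriolis parameter at 79°N:
f = 2Ω sin φ = 2 × 7.29×10⁻⁵ × sin 79° = 1.43×10⁻⁴ s⁻¹
Height gradient: |∂Z/∂n| = 120 m / 870000 m = 1.38×10⁻⁴
On a pressure surface, geostrophic balance gives V_g = (g/f)|∂Z/∂n|:
V_g = 9.81 × 1.38×10⁻⁴ / 1.43×10⁻⁴ = 9.45 m/s
Converting: 9.45 m/s × 3.6 = 34.0 km/h

34.0 km/h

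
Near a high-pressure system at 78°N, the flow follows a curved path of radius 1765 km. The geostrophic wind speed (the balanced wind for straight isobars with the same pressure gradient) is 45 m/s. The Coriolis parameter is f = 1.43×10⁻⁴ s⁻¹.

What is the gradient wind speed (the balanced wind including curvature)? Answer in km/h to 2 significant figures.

Around a high, pressure-gradient force acts outward with centrifugal, so Coriolis balances both:
fV = (1/ρ)|∂P/∂n| + V²/R  →  V² − fR·V + fR·V_g = 0
With fR = 1.43×10⁻⁴ × 1765×10³ m = 252 m/s:
V = [fR − √((fR)² − 4 fR V_g)]/2 = [252 − √(252² − 4×252×45)]/2 = 58.6 m/s
Supergeostrophic (V > V_g = 45 m/s), as expected around a high.
Converting: 58.6 m/s × 3.6 = 210 km/h

210 km/h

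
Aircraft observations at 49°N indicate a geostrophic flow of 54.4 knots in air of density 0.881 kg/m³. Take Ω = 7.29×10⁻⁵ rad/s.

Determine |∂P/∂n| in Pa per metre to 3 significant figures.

Coriolis parameter at 49°N:
f = 2Ω sin φ = 2 × 7.29×10⁻⁵ × sin 49° = 1.10×10⁻⁴ s⁻¹
Wind speed in SI: 54.4 knots = 28.0 m/s
Geostrophic balance rearranged: |∂P/∂n| = f ρ V_g
|∂P/∂n| = 1.10×10⁻⁴ × 0.881 × 28.0 = 2.71×10⁻³ Pa/m

2.71×10⁻³ Pa/m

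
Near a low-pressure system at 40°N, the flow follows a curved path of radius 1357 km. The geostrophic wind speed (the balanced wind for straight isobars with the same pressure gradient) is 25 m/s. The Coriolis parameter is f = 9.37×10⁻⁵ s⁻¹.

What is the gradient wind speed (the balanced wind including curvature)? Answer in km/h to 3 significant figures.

77.0 km/h

Around a low, centrifugal force acts outward with Coriolis, so pressure-gradient force balances both:
(1/ρ)|∂P/∂n| = fV + V²/R  →  V² + fR·V − fR·V_g = 0
With fR = 9.37×10⁻⁵ × 1357×10³ m = 127 m/s:
V = [−fR + √((fR)² + 4 fR V_g)]/2 = [−127 + √(127² + 4×127×25)]/2 = 21.4 m/s
Subgeostrophic (V < V_g = 25 m/s), as expected around a low.
Converting: 21.4 m/s × 3.6 = 77.0 km/h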